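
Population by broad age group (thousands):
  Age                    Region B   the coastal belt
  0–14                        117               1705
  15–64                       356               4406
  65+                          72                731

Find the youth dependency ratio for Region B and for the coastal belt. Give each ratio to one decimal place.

Region B: 32.9
the coastal belt: 38.7

Region B: 117 / 356 × 100 = 32.9
the coastal belt: 1705 / 4406 × 100 = 38.7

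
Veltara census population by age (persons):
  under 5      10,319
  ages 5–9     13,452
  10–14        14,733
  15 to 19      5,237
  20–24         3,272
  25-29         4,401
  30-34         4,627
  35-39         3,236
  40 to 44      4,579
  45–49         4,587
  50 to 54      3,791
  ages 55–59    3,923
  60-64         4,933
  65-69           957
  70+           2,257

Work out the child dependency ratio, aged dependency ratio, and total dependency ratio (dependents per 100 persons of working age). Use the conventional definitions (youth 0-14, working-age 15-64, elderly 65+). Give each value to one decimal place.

Youth dependency ratio: 90.4
Old-age dependency ratio: 7.5
Total dependency ratio: 98.0

0–14: 10,319 + 13,452 + 14,733 = 38,504
15–64: 5,237 + 3,272 + 4,401 + 4,627 + 3,236 + 4,579 + 4,587 + 3,791 + 3,923 + 4,933 = 42,586
65+: 957 + 2,257 = 3,214
Youth dependency ratio = 38,504 / 42,586 × 100 = 90.4
Old-age dependency ratio = 3,214 / 42,586 × 100 = 7.5
Total dependency ratio = (38,504 + 3,214) / 42,586 × 100 = 41,718 / 42,586 × 100 = 98.0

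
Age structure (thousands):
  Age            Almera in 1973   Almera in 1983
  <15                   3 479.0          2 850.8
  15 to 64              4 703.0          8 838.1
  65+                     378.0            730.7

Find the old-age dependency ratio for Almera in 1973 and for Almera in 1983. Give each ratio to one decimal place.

Almera in 1973: 378.0 / 4 703.0 × 100 = 8.0
Almera in 1983: 730.7 / 8 838.1 × 100 = 8.3

Almera in 1973: 8.0
Almera in 1983: 8.3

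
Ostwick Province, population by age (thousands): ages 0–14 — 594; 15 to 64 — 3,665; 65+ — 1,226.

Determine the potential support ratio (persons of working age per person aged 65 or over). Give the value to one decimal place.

Potential support ratio: 3.0

Potential support ratio = 3,665 / 1,226 = 3.0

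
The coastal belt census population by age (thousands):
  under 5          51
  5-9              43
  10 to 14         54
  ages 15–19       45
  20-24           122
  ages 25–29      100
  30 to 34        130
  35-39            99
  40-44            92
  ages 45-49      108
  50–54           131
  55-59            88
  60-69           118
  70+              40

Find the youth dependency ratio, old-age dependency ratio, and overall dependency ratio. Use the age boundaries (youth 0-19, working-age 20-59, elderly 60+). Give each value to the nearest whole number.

0–19: 51 + 43 + 54 + 45 = 193
20–59: 122 + 100 + 130 + 99 + 92 + 108 + 131 + 88 = 870
60+: 118 + 40 = 158
Youth dependency ratio = 193 / 870 × 100 = 22
Old-age dependency ratio = 158 / 870 × 100 = 18
Total dependency ratio = (193 + 158) / 870 × 100 = 351 / 870 × 100 = 40

Youth dependency ratio: 22
Old-age dependency ratio: 18
Total dependency ratio: 40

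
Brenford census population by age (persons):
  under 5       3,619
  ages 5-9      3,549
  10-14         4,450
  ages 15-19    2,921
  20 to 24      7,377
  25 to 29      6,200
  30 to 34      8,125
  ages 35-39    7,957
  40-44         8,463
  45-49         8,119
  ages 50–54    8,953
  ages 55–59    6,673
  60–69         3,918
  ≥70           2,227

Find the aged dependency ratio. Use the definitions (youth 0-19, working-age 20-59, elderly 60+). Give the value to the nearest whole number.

Old-age dependency ratio: 10

0–19: 3,619 + 3,549 + 4,450 + 2,921 = 14,539
20–59: 7,377 + 6,200 + 8,125 + 7,957 + 8,463 + 8,119 + 8,953 + 6,673 = 61,867
60+: 3,918 + 2,227 = 6,145
Old-age dependency ratio = 6,145 / 61,867 × 100 = 10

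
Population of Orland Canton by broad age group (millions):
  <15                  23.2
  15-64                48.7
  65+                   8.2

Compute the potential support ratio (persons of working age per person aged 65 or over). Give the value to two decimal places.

Potential support ratio = 48.7 / 8.2 = 5.94

Potential support ratio: 5.94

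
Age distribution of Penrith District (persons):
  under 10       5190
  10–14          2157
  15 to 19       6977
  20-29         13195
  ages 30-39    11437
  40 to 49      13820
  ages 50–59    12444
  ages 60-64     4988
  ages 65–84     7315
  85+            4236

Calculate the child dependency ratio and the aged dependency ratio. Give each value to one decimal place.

0–14: 5190 + 2157 = 7347
15–64: 6977 + 13195 + 11437 + 13820 + 12444 + 4988 = 62861
65+: 7315 + 4236 = 11551
Youth dependency ratio = 7347 / 62861 × 100 = 11.7
Old-age dependency ratio = 11551 / 62861 × 100 = 18.4

Youth dependency ratio: 11.7
Old-age dependency ratio: 18.4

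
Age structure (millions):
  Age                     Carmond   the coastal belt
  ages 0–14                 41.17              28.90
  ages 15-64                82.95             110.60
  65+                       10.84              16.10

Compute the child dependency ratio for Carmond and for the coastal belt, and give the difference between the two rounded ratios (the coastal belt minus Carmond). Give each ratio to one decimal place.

Carmond: 49.6
the coastal belt: 26.1
Difference: -23.5

Carmond: 41.17 / 82.95 × 100 = 49.6
the coastal belt: 28.90 / 110.60 × 100 = 26.1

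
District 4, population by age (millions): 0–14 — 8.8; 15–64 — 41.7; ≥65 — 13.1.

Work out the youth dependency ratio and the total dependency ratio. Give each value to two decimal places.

Youth dependency ratio: 21.10
Total dependency ratio: 52.52

Youth dependency ratio = 8.8 / 41.7 × 100 = 21.10
Total dependency ratio = (8.8 + 13.1) / 41.7 × 100 = 21.9 / 41.7 × 100 = 52.52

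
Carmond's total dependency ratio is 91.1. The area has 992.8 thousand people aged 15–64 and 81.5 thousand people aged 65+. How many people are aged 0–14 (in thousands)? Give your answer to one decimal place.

Total dependency ratio = (youth + elderly) / working-age × 100
91.1 = (Y + 81.5) / 992.8 × 100
⇒ 822.9

Aged 0–14: 822.9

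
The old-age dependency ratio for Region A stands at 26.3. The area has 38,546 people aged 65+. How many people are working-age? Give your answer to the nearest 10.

Working-age: 146,560

Old-age dependency ratio = elderly / working-age × 100
26.3 = 38,546 / W × 100
⇒ 146,560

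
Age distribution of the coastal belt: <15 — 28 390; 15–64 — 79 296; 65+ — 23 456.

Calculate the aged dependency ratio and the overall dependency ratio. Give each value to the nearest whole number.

Old-age dependency ratio = 23 456 / 79 296 × 100 = 30
Total dependency ratio = (28 390 + 23 456) / 79 296 × 100 = 51 846 / 79 296 × 100 = 65

Old-age dependency ratio: 30
Total dependency ratio: 65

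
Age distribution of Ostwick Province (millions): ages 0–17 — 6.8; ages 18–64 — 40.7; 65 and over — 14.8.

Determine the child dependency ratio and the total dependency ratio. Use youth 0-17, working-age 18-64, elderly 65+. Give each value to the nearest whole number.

Youth dependency ratio = 6.8 / 40.7 × 100 = 17
Total dependency ratio = (6.8 + 14.8) / 40.7 × 100 = 21.6 / 40.7 × 100 = 53

Youth dependency ratio: 17
Total dependency ratio: 53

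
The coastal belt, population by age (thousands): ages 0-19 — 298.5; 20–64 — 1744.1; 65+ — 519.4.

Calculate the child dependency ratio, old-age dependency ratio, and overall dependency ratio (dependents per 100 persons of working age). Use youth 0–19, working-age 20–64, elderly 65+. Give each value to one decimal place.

Youth dependency ratio = 298.5 / 1744.1 × 100 = 17.1
Old-age dependency ratio = 519.4 / 1744.1 × 100 = 29.8
Total dependency ratio = (298.5 + 519.4) / 1744.1 × 100 = 817.9 / 1744.1 × 100 = 46.9

Youth dependency ratio: 17.1
Old-age dependency ratio: 29.8
Total dependency ratio: 46.9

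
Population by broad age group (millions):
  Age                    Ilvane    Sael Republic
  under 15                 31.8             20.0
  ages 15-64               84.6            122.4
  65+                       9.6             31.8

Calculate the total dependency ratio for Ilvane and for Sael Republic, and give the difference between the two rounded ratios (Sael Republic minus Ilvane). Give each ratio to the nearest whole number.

Ilvane: (31.8 + 9.6) / 84.6 × 100 = 41.4 / 84.6 × 100 = 49
Sael Republic: (20.0 + 31.8) / 122.4 × 100 = 51.8 / 122.4 × 100 = 42

Ilvane: 49
Sael Republic: 42
Difference: -7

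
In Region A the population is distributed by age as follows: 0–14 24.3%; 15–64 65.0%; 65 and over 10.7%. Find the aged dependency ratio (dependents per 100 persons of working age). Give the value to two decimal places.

Old-age dependency ratio = 10.7 / 65.0 × 100 = 16.46

Old-age dependency ratio: 16.46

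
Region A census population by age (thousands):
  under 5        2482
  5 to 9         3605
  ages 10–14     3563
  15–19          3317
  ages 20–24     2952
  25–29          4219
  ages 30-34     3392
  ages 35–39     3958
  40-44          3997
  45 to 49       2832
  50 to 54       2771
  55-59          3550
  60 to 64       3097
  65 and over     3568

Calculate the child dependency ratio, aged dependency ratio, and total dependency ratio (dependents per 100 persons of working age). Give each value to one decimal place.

Youth dependency ratio: 28.3
Old-age dependency ratio: 10.5
Total dependency ratio: 38.8

0–14: 2482 + 3605 + 3563 = 9650
15–64: 3317 + 2952 + 4219 + 3392 + 3958 + 3997 + 2832 + 2771 + 3550 + 3097 = 34085
65+: 3568
Youth dependency ratio = 9650 / 34085 × 100 = 28.3
Old-age dependency ratio = 3568 / 34085 × 100 = 10.5
Total dependency ratio = (9650 + 3568) / 34085 × 100 = 13218 / 34085 × 100 = 38.8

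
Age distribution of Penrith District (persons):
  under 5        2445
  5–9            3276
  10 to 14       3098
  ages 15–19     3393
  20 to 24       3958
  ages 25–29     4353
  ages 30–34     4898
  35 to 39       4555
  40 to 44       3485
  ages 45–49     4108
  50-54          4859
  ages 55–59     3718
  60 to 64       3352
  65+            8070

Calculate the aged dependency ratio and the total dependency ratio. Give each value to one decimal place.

0–14: 2445 + 3276 + 3098 = 8819
15–64: 3393 + 3958 + 4353 + 4898 + 4555 + 3485 + 4108 + 4859 + 3718 + 3352 = 40679
65+: 8070
Old-age dependency ratio = 8070 / 40679 × 100 = 19.8
Total dependency ratio = (8819 + 8070) / 40679 × 100 = 16889 / 40679 × 100 = 41.5

Old-age dependency ratio: 19.8
Total dependency ratio: 41.5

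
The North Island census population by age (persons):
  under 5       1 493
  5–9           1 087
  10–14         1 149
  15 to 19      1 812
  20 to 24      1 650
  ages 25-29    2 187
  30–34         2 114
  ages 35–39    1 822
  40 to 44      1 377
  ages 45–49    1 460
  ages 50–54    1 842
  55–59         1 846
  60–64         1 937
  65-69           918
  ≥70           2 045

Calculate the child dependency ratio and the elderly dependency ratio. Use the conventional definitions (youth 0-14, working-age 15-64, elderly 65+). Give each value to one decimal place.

Youth dependency ratio: 20.7
Old-age dependency ratio: 16.4

0–14: 1 493 + 1 087 + 1 149 = 3 729
15–64: 1 812 + 1 650 + 2 187 + 2 114 + 1 822 + 1 377 + 1 460 + 1 842 + 1 846 + 1 937 = 18 047
65+: 918 + 2 045 = 2 963
Youth dependency ratio = 3 729 / 18 047 × 100 = 20.7
Old-age dependency ratio = 2 963 / 18 047 × 100 = 16.4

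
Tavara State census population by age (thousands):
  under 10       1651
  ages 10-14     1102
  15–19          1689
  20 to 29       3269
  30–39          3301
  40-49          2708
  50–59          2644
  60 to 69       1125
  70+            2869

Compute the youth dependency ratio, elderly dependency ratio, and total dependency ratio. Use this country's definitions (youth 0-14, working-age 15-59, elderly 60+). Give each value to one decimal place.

Youth dependency ratio: 20.2
Old-age dependency ratio: 29.3
Total dependency ratio: 49.6

0–14: 1651 + 1102 = 2753
15–59: 1689 + 3269 + 3301 + 2708 + 2644 = 13611
60+: 1125 + 2869 = 3994
Youth dependency ratio = 2753 / 13611 × 100 = 20.2
Old-age dependency ratio = 3994 / 13611 × 100 = 29.3
Total dependency ratio = (2753 + 3994) / 13611 × 100 = 6747 / 13611 × 100 = 49.6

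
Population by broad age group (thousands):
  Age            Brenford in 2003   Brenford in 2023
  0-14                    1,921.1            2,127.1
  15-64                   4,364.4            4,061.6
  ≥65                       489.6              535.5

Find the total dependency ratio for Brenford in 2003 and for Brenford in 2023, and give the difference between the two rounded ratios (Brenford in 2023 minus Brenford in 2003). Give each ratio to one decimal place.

Brenford in 2003: (1,921.1 + 489.6) / 4,364.4 × 100 = 2,410.7 / 4,364.4 × 100 = 55.2
Brenford in 2023: (2,127.1 + 535.5) / 4,061.6 × 100 = 2,662.6 / 4,061.6 × 100 = 65.6

Brenford in 2003: 55.2
Brenford in 2023: 65.6
Difference: +10.4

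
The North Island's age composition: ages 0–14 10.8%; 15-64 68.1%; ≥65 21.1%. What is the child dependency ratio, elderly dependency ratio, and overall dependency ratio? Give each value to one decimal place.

Youth dependency ratio = 10.8 / 68.1 × 100 = 15.9
Old-age dependency ratio = 21.1 / 68.1 × 100 = 31.0
Total dependency ratio = (10.8 + 21.1) / 68.1 × 100 = 31.9 / 68.1 × 100 = 46.8

Youth dependency ratio: 15.9
Old-age dependency ratio: 31.0
Total dependency ratio: 46.8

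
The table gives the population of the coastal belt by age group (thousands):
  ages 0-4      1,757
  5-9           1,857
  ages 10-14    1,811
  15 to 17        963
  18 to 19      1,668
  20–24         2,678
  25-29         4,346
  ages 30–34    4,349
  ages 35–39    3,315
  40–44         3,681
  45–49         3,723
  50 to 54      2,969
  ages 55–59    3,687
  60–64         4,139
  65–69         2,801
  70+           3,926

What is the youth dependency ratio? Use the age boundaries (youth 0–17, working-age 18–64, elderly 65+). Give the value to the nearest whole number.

Youth dependency ratio: 18

0–17: 1,757 + 1,857 + 1,811 + 963 = 6,388
18–64: 1,668 + 2,678 + 4,346 + 4,349 + 3,315 + 3,681 + 3,723 + 2,969 + 3,687 + 4,139 = 34,555
65+: 2,801 + 3,926 = 6,727
Youth dependency ratio = 6,388 / 34,555 × 100 = 18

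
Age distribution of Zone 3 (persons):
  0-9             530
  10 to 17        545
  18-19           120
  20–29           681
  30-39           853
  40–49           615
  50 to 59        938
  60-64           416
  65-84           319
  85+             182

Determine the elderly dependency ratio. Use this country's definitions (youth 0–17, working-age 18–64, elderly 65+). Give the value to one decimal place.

0–17: 530 + 545 = 1 075
18–64: 120 + 681 + 853 + 615 + 938 + 416 = 3 623
65+: 319 + 182 = 501
Old-age dependency ratio = 501 / 3 623 × 100 = 13.8

Old-age dependency ratio: 13.8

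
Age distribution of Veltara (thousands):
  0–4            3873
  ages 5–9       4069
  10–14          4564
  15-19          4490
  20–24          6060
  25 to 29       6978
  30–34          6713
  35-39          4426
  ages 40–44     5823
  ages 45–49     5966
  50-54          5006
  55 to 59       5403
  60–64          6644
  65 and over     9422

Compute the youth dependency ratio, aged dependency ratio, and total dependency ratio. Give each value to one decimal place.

Youth dependency ratio: 21.7
Old-age dependency ratio: 16.4
Total dependency ratio: 38.1

0–14: 3873 + 4069 + 4564 = 12506
15–64: 4490 + 6060 + 6978 + 6713 + 4426 + 5823 + 5966 + 5006 + 5403 + 6644 = 57509
65+: 9422
Youth dependency ratio = 12506 / 57509 × 100 = 21.7
Old-age dependency ratio = 9422 / 57509 × 100 = 16.4
Total dependency ratio = (12506 + 9422) / 57509 × 100 = 21928 / 57509 × 100 = 38.1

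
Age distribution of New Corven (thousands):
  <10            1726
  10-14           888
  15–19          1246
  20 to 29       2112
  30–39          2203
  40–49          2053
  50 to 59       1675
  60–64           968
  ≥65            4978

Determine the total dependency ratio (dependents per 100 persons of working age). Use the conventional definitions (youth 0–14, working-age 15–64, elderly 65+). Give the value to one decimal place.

Total dependency ratio: 74.0

0–14: 1726 + 888 = 2614
15–64: 1246 + 2112 + 2203 + 2053 + 1675 + 968 = 10257
65+: 4978
Total dependency ratio = (2614 + 4978) / 10257 × 100 = 7592 / 10257 × 100 = 74.0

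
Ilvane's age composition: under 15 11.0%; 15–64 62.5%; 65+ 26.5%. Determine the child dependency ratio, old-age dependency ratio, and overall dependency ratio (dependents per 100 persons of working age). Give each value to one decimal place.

Youth dependency ratio: 17.6
Old-age dependency ratio: 42.4
Total dependency ratio: 60.0

Youth dependency ratio = 11.0 / 62.5 × 100 = 17.6
Old-age dependency ratio = 26.5 / 62.5 × 100 = 42.4
Total dependency ratio = (11.0 + 26.5) / 62.5 × 100 = 37.5 / 62.5 × 100 = 60.0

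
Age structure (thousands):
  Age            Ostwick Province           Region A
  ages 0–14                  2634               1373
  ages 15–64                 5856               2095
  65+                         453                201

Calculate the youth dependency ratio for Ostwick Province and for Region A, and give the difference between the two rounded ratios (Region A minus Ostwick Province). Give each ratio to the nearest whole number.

Ostwick Province: 45
Region A: 66
Difference: +21

Ostwick Province: 2634 / 5856 × 100 = 45
Region A: 1373 / 2095 × 100 = 66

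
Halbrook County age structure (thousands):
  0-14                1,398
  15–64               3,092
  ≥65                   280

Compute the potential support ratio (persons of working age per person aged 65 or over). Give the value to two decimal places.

Potential support ratio: 11.04

Potential support ratio = 3,092 / 280 = 11.04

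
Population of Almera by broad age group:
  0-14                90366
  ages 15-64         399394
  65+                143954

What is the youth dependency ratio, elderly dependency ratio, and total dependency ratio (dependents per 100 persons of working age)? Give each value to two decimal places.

Youth dependency ratio: 22.63
Old-age dependency ratio: 36.04
Total dependency ratio: 58.67

Youth dependency ratio = 90366 / 399394 × 100 = 22.63
Old-age dependency ratio = 143954 / 399394 × 100 = 36.04
Total dependency ratio = (90366 + 143954) / 399394 × 100 = 234320 / 399394 × 100 = 58.67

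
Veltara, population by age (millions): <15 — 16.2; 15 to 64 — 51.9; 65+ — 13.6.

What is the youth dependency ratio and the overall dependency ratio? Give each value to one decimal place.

Youth dependency ratio: 31.2
Total dependency ratio: 57.4

Youth dependency ratio = 16.2 / 51.9 × 100 = 31.2
Total dependency ratio = (16.2 + 13.6) / 51.9 × 100 = 29.8 / 51.9 × 100 = 57.4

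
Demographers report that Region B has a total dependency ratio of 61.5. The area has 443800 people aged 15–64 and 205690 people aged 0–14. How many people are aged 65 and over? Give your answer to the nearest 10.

Total dependency ratio = (youth + elderly) / working-age × 100
61.5 = (205690 + E) / 443800 × 100
⇒ 67250

Aged 65 and over: 67250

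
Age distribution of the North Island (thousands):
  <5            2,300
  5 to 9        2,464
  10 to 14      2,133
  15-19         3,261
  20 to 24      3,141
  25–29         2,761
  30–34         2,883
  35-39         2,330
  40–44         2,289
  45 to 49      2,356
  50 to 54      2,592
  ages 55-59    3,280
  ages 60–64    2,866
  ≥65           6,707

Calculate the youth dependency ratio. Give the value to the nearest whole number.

0–14: 2,300 + 2,464 + 2,133 = 6,897
15–64: 3,261 + 3,141 + 2,761 + 2,883 + 2,330 + 2,289 + 2,356 + 2,592 + 3,280 + 2,866 = 27,759
65+: 6,707
Youth dependency ratio = 6,897 / 27,759 × 100 = 25

Youth dependency ratio: 25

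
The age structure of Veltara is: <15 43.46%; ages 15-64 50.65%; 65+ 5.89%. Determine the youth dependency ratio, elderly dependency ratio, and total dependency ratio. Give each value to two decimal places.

Youth dependency ratio = 43.46 / 50.65 × 100 = 85.80
Old-age dependency ratio = 5.89 / 50.65 × 100 = 11.63
Total dependency ratio = (43.46 + 5.89) / 50.65 × 100 = 49.35 / 50.65 × 100 = 97.43

Youth dependency ratio: 85.80
Old-age dependency ratio: 11.63
Total dependency ratio: 97.43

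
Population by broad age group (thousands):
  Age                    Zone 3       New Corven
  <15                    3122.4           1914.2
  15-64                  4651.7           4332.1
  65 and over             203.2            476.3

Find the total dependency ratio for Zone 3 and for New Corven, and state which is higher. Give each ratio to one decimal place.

Zone 3: (3122.4 + 203.2) / 4651.7 × 100 = 3325.6 / 4651.7 × 100 = 71.5
New Corven: (1914.2 + 476.3) / 4332.1 × 100 = 2390.5 / 4332.1 × 100 = 55.2

Zone 3: 71.5
New Corven: 55.2
Higher: Zone 3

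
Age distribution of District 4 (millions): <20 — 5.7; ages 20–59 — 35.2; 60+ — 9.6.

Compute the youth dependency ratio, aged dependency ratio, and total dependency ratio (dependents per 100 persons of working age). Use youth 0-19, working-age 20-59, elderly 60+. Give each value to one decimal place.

Youth dependency ratio: 16.2
Old-age dependency ratio: 27.3
Total dependency ratio: 43.5

Youth dependency ratio = 5.7 / 35.2 × 100 = 16.2
Old-age dependency ratio = 9.6 / 35.2 × 100 = 27.3
Total dependency ratio = (5.7 + 9.6) / 35.2 × 100 = 15.3 / 35.2 × 100 = 43.5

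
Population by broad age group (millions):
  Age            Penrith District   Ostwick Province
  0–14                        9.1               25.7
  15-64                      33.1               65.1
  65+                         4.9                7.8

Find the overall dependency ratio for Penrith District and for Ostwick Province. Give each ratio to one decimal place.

Penrith District: 42.3
Ostwick Province: 51.5

Penrith District: (9.1 + 4.9) / 33.1 × 100 = 14.0 / 33.1 × 100 = 42.3
Ostwick Province: (25.7 + 7.8) / 65.1 × 100 = 33.5 / 65.1 × 100 = 51.5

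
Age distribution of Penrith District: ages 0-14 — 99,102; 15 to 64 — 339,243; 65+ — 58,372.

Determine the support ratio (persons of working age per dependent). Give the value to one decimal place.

Support ratio = 339,243 / (99,102 + 58,372) = 339,243 / 157,474 = 2.2

Support ratio: 2.2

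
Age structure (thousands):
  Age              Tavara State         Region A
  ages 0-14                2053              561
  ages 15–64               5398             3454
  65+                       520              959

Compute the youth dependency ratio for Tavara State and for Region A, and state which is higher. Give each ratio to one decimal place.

Tavara State: 2053 / 5398 × 100 = 38.0
Region A: 561 / 3454 × 100 = 16.2

Tavara State: 38.0
Region A: 16.2
Higher: Tavara State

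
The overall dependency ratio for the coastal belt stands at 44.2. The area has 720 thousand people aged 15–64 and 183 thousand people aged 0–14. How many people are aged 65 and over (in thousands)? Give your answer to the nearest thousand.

Total dependency ratio = (youth + elderly) / working-age × 100
44.2 = (183 + E) / 720 × 100
⇒ 135

Aged 65 and over: 135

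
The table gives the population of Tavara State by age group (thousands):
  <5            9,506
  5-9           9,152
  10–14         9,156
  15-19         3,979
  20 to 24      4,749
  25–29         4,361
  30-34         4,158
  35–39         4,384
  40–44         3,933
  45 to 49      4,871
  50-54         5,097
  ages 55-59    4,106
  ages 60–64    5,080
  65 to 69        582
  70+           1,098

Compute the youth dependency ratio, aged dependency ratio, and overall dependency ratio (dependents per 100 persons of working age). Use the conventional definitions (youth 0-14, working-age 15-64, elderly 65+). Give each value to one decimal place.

0–14: 9,506 + 9,152 + 9,156 = 27,814
15–64: 3,979 + 4,749 + 4,361 + 4,158 + 4,384 + 3,933 + 4,871 + 5,097 + 4,106 + 5,080 = 44,718
65+: 582 + 1,098 = 1,680
Youth dependency ratio = 27,814 / 44,718 × 100 = 62.2
Old-age dependency ratio = 1,680 / 44,718 × 100 = 3.8
Total dependency ratio = (27,814 + 1,680) / 44,718 × 100 = 29,494 / 44,718 × 100 = 66.0

Youth dependency ratio: 62.2
Old-age dependency ratio: 3.8
Total dependency ratio: 66.0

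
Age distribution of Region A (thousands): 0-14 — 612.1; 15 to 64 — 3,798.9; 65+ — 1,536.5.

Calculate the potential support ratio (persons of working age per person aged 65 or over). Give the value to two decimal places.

Potential support ratio: 2.47

Potential support ratio = 3,798.9 / 1,536.5 = 2.47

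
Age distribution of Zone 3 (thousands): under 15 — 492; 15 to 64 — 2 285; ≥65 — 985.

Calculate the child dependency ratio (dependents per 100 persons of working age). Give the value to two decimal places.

Youth dependency ratio = 492 / 2 285 × 100 = 21.53

Youth dependency ratio: 21.53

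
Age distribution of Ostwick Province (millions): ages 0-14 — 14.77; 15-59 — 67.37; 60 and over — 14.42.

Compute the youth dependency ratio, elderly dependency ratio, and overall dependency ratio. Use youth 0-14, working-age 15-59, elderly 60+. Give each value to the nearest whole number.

Youth dependency ratio: 22
Old-age dependency ratio: 21
Total dependency ratio: 43

Youth dependency ratio = 14.77 / 67.37 × 100 = 22
Old-age dependency ratio = 14.42 / 67.37 × 100 = 21
Total dependency ratio = (14.77 + 14.42) / 67.37 × 100 = 29.19 / 67.37 × 100 = 43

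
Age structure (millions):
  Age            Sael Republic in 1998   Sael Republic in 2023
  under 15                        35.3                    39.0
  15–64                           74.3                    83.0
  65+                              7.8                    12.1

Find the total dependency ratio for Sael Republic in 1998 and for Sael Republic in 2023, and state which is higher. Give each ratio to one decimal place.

Sael Republic in 1998: 58.0
Sael Republic in 2023: 61.6
Higher: Sael Republic in 2023

Sael Republic in 1998: (35.3 + 7.8) / 74.3 × 100 = 43.1 / 74.3 × 100 = 58.0
Sael Republic in 2023: (39.0 + 12.1) / 83.0 × 100 = 51.1 / 83.0 × 100 = 61.6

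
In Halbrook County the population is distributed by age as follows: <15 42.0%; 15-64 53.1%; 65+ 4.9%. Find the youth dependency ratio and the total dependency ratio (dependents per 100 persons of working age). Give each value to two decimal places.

Youth dependency ratio = 42.0 / 53.1 × 100 = 79.10
Total dependency ratio = (42.0 + 4.9) / 53.1 × 100 = 46.9 / 53.1 × 100 = 88.32

Youth dependency ratio: 79.10
Total dependency ratio: 88.32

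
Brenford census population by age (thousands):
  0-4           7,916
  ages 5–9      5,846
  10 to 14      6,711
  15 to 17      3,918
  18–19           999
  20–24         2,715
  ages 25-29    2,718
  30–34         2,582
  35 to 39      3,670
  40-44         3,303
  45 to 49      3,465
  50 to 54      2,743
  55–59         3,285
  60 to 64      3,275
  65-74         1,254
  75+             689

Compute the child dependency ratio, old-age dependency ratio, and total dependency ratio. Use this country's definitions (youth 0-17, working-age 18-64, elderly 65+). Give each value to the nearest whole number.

0–17: 7,916 + 5,846 + 6,711 + 3,918 = 24,391
18–64: 999 + 2,715 + 2,718 + 2,582 + 3,670 + 3,303 + 3,465 + 2,743 + 3,285 + 3,275 = 28,755
65+: 1,254 + 689 = 1,943
Youth dependency ratio = 24,391 / 28,755 × 100 = 85
Old-age dependency ratio = 1,943 / 28,755 × 100 = 7
Total dependency ratio = (24,391 + 1,943) / 28,755 × 100 = 26,334 / 28,755 × 100 = 92

Youth dependency ratio: 85
Old-age dependency ratio: 7
Total dependency ratio: 92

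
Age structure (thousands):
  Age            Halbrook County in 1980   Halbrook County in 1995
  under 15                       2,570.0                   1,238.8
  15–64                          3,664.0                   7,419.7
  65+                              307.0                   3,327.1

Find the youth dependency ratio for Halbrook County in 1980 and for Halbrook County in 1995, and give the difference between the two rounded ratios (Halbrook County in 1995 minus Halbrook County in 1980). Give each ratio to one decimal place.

Halbrook County in 1980: 2,570.0 / 3,664.0 × 100 = 70.1
Halbrook County in 1995: 1,238.8 / 7,419.7 × 100 = 16.7

Halbrook County in 1980: 70.1
Halbrook County in 1995: 16.7
Difference: -53.4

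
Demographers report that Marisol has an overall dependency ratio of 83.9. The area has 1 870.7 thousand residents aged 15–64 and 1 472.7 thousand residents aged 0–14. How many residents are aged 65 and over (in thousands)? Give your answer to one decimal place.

Aged 65 and over: 96.8

Total dependency ratio = (youth + elderly) / working-age × 100
83.9 = (1 472.7 + E) / 1 870.7 × 100
⇒ 96.8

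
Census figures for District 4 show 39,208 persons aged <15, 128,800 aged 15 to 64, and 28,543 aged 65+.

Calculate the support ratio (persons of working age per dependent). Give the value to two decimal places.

Support ratio: 1.90

Support ratio = 128,800 / (39,208 + 28,543) = 128,800 / 67,751 = 1.90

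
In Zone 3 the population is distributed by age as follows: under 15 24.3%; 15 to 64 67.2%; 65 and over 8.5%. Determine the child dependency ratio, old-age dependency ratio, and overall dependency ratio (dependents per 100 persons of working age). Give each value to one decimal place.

Youth dependency ratio: 36.2
Old-age dependency ratio: 12.6
Total dependency ratio: 48.8

Youth dependency ratio = 24.3 / 67.2 × 100 = 36.2
Old-age dependency ratio = 8.5 / 67.2 × 100 = 12.6
Total dependency ratio = (24.3 + 8.5) / 67.2 × 100 = 32.8 / 67.2 × 100 = 48.8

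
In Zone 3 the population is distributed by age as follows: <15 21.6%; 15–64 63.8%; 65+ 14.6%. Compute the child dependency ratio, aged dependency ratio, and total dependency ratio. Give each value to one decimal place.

Youth dependency ratio = 21.6 / 63.8 × 100 = 33.9
Old-age dependency ratio = 14.6 / 63.8 × 100 = 22.9
Total dependency ratio = (21.6 + 14.6) / 63.8 × 100 = 36.2 / 63.8 × 100 = 56.7

Youth dependency ratio: 33.9
Old-age dependency ratio: 22.9
Total dependency ratio: 56.7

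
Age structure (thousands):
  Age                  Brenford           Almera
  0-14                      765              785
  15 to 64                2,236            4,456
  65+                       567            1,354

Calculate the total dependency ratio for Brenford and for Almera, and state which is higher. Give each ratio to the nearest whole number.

Brenford: 60
Almera: 48
Higher: Brenford

Brenford: (765 + 567) / 2,236 × 100 = 1,332 / 2,236 × 100 = 60
Almera: (785 + 1,354) / 4,456 × 100 = 2,139 / 4,456 × 100 = 48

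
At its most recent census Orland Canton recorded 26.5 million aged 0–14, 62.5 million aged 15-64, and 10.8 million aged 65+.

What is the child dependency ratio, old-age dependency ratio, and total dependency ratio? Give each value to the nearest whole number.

Youth dependency ratio: 42
Old-age dependency ratio: 17
Total dependency ratio: 60

Youth dependency ratio = 26.5 / 62.5 × 100 = 42
Old-age dependency ratio = 10.8 / 62.5 × 100 = 17
Total dependency ratio = (26.5 + 10.8) / 62.5 × 100 = 37.3 / 62.5 × 100 = 60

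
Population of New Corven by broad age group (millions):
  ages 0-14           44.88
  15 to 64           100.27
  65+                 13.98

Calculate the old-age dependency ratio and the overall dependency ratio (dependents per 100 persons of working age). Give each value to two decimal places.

Old-age dependency ratio: 13.94
Total dependency ratio: 58.70

Old-age dependency ratio = 13.98 / 100.27 × 100 = 13.94
Total dependency ratio = (44.88 + 13.98) / 100.27 × 100 = 58.86 / 100.27 × 100 = 58.70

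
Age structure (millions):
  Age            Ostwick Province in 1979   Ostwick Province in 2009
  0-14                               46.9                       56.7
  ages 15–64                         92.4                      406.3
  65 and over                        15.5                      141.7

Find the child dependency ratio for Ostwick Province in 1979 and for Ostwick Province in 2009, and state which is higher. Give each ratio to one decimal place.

Ostwick Province in 1979: 46.9 / 92.4 × 100 = 50.8
Ostwick Province in 2009: 56.7 / 406.3 × 100 = 14.0

Ostwick Province in 1979: 50.8
Ostwick Province in 2009: 14.0
Higher: Ostwick Province in 1979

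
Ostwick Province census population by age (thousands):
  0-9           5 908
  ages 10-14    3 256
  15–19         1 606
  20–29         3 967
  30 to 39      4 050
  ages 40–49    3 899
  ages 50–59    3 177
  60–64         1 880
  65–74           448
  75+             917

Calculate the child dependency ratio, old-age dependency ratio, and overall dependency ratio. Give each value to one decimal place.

0–14: 5 908 + 3 256 = 9 164
15–64: 1 606 + 3 967 + 4 050 + 3 899 + 3 177 + 1 880 = 18 579
65+: 448 + 917 = 1 365
Youth dependency ratio = 9 164 / 18 579 × 100 = 49.3
Old-age dependency ratio = 1 365 / 18 579 × 100 = 7.3
Total dependency ratio = (9 164 + 1 365) / 18 579 × 100 = 10 529 / 18 579 × 100 = 56.7

Youth dependency ratio: 49.3
Old-age dependency ratio: 7.3
Total dependency ratio: 56.7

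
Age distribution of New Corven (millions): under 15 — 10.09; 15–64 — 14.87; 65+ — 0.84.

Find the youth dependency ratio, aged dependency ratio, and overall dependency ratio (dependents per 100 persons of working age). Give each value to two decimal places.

Youth dependency ratio: 67.85
Old-age dependency ratio: 5.65
Total dependency ratio: 73.50

Youth dependency ratio = 10.09 / 14.87 × 100 = 67.85
Old-age dependency ratio = 0.84 / 14.87 × 100 = 5.65
Total dependency ratio = (10.09 + 0.84) / 14.87 × 100 = 10.93 / 14.87 × 100 = 73.50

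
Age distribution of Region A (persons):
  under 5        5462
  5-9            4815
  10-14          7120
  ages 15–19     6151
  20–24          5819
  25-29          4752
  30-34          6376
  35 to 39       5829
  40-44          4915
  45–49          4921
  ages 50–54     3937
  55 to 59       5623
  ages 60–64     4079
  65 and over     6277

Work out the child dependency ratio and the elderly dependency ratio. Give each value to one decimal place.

0–14: 5462 + 4815 + 7120 = 17397
15–64: 6151 + 5819 + 4752 + 6376 + 5829 + 4915 + 4921 + 3937 + 5623 + 4079 = 52402
65+: 6277
Youth dependency ratio = 17397 / 52402 × 100 = 33.2
Old-age dependency ratio = 6277 / 52402 × 100 = 12.0

Youth dependency ratio: 33.2
Old-age dependency ratio: 12.0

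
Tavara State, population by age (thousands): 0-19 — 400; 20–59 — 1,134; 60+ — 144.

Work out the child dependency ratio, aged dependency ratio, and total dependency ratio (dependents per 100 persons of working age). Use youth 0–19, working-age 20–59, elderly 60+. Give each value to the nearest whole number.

Youth dependency ratio: 35
Old-age dependency ratio: 13
Total dependency ratio: 48

Youth dependency ratio = 400 / 1,134 × 100 = 35
Old-age dependency ratio = 144 / 1,134 × 100 = 13
Total dependency ratio = (400 + 144) / 1,134 × 100 = 544 / 1,134 × 100 = 48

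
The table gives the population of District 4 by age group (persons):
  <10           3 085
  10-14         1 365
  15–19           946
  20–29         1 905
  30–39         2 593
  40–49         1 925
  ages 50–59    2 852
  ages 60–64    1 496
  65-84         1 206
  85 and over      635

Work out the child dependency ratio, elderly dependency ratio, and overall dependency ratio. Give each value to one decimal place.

Youth dependency ratio: 38.0
Old-age dependency ratio: 15.7
Total dependency ratio: 53.7

0–14: 3 085 + 1 365 = 4 450
15–64: 946 + 1 905 + 2 593 + 1 925 + 2 852 + 1 496 = 11 717
65+: 1 206 + 635 = 1 841
Youth dependency ratio = 4 450 / 11 717 × 100 = 38.0
Old-age dependency ratio = 1 841 / 11 717 × 100 = 15.7
Total dependency ratio = (4 450 + 1 841) / 11 717 × 100 = 6 291 / 11 717 × 100 = 53.7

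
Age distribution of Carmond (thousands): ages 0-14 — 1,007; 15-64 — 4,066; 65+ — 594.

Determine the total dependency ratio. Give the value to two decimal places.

Total dependency ratio = (1,007 + 594) / 4,066 × 100 = 1,601 / 4,066 × 100 = 39.38

Total dependency ratio: 39.38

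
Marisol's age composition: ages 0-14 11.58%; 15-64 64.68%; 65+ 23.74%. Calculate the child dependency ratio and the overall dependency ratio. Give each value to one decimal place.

Youth dependency ratio = 11.58 / 64.68 × 100 = 17.9
Total dependency ratio = (11.58 + 23.74) / 64.68 × 100 = 35.32 / 64.68 × 100 = 54.6

Youth dependency ratio: 17.9
Total dependency ratio: 54.6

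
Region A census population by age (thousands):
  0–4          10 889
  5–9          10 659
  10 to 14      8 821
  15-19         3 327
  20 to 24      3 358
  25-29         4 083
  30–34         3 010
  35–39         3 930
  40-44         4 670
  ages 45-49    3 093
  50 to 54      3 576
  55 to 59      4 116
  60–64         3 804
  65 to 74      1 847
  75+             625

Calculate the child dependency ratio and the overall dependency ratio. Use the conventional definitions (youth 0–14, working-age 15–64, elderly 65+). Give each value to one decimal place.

0–14: 10 889 + 10 659 + 8 821 = 30 369
15–64: 3 327 + 3 358 + 4 083 + 3 010 + 3 930 + 4 670 + 3 093 + 3 576 + 4 116 + 3 804 = 36 967
65+: 1 847 + 625 = 2 472
Youth dependency ratio = 30 369 / 36 967 × 100 = 82.2
Total dependency ratio = (30 369 + 2 472) / 36 967 × 100 = 32 841 / 36 967 × 100 = 88.8

Youth dependency ratio: 82.2
Total dependency ratio: 88.8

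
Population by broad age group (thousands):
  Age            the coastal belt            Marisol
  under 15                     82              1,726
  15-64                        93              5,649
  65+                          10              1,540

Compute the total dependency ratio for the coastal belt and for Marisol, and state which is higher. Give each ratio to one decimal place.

the coastal belt: (82 + 10) / 93 × 100 = 92 / 93 × 100 = 98.9
Marisol: (1,726 + 1,540) / 5,649 × 100 = 3,266 / 5,649 × 100 = 57.8

the coastal belt: 98.9
Marisol: 57.8
Higher: the coastal belt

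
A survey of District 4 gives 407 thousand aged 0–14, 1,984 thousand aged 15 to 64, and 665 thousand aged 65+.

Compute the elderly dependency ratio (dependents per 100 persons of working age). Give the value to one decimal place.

Old-age dependency ratio = 665 / 1,984 × 100 = 33.5

Old-age dependency ratio: 33.5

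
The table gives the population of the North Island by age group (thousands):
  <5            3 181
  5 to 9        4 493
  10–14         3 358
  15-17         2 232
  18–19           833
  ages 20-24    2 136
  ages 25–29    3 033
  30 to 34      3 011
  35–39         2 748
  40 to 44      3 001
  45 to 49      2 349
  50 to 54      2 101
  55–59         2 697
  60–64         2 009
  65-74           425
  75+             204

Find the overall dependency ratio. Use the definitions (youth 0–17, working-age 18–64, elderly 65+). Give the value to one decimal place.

Total dependency ratio: 58.1

0–17: 3 181 + 4 493 + 3 358 + 2 232 = 13 264
18–64: 833 + 2 136 + 3 033 + 3 011 + 2 748 + 3 001 + 2 349 + 2 101 + 2 697 + 2 009 = 23 918
65+: 425 + 204 = 629
Total dependency ratio = (13 264 + 629) / 23 918 × 100 = 13 893 / 23 918 × 100 = 58.1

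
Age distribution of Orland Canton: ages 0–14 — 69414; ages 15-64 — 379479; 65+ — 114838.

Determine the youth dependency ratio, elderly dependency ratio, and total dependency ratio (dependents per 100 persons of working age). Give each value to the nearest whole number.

Youth dependency ratio = 69414 / 379479 × 100 = 18
Old-age dependency ratio = 114838 / 379479 × 100 = 30
Total dependency ratio = (69414 + 114838) / 379479 × 100 = 184252 / 379479 × 100 = 49

Youth dependency ratio: 18
Old-age dependency ratio: 30
Total dependency ratio: 49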